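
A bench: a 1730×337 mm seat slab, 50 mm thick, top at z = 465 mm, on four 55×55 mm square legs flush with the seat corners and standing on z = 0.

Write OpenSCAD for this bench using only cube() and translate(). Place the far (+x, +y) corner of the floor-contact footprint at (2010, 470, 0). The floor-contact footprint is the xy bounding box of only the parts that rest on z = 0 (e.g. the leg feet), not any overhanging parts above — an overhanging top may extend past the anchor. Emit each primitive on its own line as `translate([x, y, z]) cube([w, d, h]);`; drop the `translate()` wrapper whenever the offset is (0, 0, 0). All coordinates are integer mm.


// leg_h = 465 − 50 = 415
translate([280, 133, 415]) cube([1730, 337, 50]);
translate([280, 133, 0]) cube([55, 55, 415]);
translate([280, 415, 0]) cube([55, 55, 415]);
translate([1955, 133, 0]) cube([55, 55, 415]);
translate([1955, 415, 0]) cube([55, 55, 415]);


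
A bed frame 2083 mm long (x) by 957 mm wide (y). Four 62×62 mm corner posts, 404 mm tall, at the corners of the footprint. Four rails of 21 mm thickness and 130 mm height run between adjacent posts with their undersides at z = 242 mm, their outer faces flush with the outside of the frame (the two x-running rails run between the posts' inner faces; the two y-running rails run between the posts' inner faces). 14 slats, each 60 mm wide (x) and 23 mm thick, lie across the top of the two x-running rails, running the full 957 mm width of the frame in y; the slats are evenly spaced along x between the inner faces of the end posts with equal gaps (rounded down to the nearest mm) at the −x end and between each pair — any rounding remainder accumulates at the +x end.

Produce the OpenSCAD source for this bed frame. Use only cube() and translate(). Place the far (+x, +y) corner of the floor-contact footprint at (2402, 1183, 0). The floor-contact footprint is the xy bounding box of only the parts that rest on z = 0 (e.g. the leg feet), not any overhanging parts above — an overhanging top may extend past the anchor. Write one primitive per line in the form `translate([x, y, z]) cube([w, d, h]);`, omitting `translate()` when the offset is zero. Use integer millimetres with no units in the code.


translate([319, 226, 0]) cube([62, 62, 404]);
translate([319, 1121, 0]) cube([62, 62, 404]);
translate([2340, 226, 0]) cube([62, 62, 404]);
translate([2340, 1121, 0]) cube([62, 62, 404]);
translate([381, 226, 242]) cube([1959, 21, 130]);
translate([381, 1162, 242]) cube([1959, 21, 130]);
translate([319, 288, 242]) cube([21, 833, 130]);
translate([2381, 288, 242]) cube([21, 833, 130]);
translate([455, 226, 372]) cube([60, 957, 23]);
translate([589, 226, 372]) cube([60, 957, 23]);
translate([723, 226, 372]) cube([60, 957, 23]);
translate([857, 226, 372]) cube([60, 957, 23]);
translate([991, 226, 372]) cube([60, 957, 23]);
translate([1125, 226, 372]) cube([60, 957, 23]);
translate([1259, 226, 372]) cube([60, 957, 23]);
translate([1393, 226, 372]) cube([60, 957, 23]);
translate([1527, 226, 372]) cube([60, 957, 23]);
translate([1661, 226, 372]) cube([60, 957, 23]);
translate([1795, 226, 372]) cube([60, 957, 23]);
translate([1929, 226, 372]) cube([60, 957, 23]);
translate([2063, 226, 372]) cube([60, 957, 23]);
translate([2197, 226, 372]) cube([60, 957, 23]);


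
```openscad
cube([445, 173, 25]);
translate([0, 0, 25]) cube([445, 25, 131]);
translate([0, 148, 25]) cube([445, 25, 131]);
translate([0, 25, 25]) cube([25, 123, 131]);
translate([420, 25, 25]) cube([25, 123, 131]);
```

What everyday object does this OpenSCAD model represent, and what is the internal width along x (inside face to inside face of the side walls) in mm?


An open box. The internal width is 395 mm.

A 445×173 base slab with four walls standing on it — an open box. The base is 445 mm wide and the walls are 25 mm thick, so the internal width is 445 − 2 × 25 = 395 mm.


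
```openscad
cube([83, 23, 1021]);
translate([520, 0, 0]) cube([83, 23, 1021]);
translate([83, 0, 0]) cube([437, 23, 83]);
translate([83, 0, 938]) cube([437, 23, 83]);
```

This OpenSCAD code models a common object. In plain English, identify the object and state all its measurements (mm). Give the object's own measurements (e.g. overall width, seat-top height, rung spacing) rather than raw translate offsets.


A rectangular picture frame lying in the x–z plane (depth along y). The opening is 437 mm wide (x) by 855 mm tall (z), surrounded by a border 83 mm wide on all four sides. The frame is 23 mm deep and is made of two full-height vertical stiles with two horizontal rails fitted between them.


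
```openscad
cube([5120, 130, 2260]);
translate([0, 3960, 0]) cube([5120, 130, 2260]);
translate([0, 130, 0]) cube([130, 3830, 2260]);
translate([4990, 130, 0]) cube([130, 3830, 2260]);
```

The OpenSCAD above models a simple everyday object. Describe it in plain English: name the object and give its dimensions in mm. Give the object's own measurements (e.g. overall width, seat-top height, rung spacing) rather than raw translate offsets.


The wall frame of a small rectangular building: four walls, each 2260 mm tall and 130 mm thick, enclosing a footprint 5120 mm (x) by 4090 mm (y) outside-to-outside, with no floor or roof. The front and back walls (the −y and +y sides) span the full width; the two side walls fit between them.


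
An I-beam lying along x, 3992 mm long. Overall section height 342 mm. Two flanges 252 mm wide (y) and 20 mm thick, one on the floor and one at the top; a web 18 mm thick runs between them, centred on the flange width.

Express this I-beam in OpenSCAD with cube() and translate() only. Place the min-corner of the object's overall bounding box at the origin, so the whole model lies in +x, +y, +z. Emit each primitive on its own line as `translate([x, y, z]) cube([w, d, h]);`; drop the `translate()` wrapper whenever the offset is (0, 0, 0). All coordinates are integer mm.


cube([3992, 252, 20]);
translate([0, 117, 20]) cube([3992, 18, 302]);
translate([0, 0, 322]) cube([3992, 252, 20]);


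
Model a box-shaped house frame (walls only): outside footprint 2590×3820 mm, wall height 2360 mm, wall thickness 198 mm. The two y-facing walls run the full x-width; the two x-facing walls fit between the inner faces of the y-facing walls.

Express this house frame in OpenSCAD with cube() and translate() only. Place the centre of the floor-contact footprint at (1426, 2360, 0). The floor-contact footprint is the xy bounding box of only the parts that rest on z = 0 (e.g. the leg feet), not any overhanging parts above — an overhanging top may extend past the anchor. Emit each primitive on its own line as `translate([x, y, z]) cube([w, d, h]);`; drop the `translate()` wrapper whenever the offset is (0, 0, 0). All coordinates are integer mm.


translate([131, 450, 0]) cube([2590, 198, 2360]);
translate([131, 4072, 0]) cube([2590, 198, 2360]);
translate([131, 648, 0]) cube([198, 3424, 2360]);
translate([2523, 648, 0]) cube([198, 3424, 2360]);


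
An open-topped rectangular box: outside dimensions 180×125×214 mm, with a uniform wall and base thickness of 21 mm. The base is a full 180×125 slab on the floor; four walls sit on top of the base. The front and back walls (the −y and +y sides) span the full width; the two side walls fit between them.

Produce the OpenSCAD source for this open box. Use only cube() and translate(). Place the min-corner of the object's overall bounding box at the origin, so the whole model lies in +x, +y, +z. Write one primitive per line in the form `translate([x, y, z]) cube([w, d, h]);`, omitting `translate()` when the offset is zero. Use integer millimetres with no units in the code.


cube([180, 125, 21]);
translate([0, 0, 21]) cube([180, 21, 193]);
translate([0, 104, 21]) cube([180, 21, 193]);
translate([0, 21, 21]) cube([21, 83, 193]);
translate([159, 21, 21]) cube([21, 83, 193]);


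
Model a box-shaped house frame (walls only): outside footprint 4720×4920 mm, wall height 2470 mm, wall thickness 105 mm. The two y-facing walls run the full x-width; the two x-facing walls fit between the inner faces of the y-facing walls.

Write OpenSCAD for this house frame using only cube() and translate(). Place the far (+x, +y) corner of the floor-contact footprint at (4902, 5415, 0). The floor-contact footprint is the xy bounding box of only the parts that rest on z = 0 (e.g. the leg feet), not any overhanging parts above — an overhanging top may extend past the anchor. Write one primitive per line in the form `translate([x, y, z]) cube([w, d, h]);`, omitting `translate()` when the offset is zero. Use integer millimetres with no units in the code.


translate([182, 495, 0]) cube([4720, 105, 2470]);
translate([182, 5310, 0]) cube([4720, 105, 2470]);
translate([182, 600, 0]) cube([105, 4710, 2470]);
translate([4797, 600, 0]) cube([105, 4710, 2470]);


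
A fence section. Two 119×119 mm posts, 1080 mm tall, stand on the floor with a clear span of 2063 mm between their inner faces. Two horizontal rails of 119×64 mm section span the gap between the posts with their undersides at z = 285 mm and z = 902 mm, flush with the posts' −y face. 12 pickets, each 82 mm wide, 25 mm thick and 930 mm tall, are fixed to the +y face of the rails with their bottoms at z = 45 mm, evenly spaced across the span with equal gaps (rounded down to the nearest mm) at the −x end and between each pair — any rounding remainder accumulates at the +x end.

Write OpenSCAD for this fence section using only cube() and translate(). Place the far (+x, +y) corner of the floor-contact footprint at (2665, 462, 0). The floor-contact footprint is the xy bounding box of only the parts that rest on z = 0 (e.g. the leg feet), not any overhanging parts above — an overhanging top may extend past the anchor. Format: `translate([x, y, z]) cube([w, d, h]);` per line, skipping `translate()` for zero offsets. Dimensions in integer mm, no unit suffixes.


translate([364, 343, 0]) cube([119, 119, 1080]);
translate([2546, 343, 0]) cube([119, 119, 1080]);
translate([483, 343, 285]) cube([2063, 119, 64]);
translate([483, 343, 902]) cube([2063, 119, 64]);
translate([566, 462, 45]) cube([82, 25, 930]);
translate([731, 462, 45]) cube([82, 25, 930]);
translate([896, 462, 45]) cube([82, 25, 930]);
translate([1061, 462, 45]) cube([82, 25, 930]);
translate([1226, 462, 45]) cube([82, 25, 930]);
translate([1391, 462, 45]) cube([82, 25, 930]);
translate([1556, 462, 45]) cube([82, 25, 930]);
translate([1721, 462, 45]) cube([82, 25, 930]);
translate([1886, 462, 45]) cube([82, 25, 930]);
translate([2051, 462, 45]) cube([82, 25, 930]);
translate([2216, 462, 45]) cube([82, 25, 930]);
translate([2381, 462, 45]) cube([82, 25, 930]);


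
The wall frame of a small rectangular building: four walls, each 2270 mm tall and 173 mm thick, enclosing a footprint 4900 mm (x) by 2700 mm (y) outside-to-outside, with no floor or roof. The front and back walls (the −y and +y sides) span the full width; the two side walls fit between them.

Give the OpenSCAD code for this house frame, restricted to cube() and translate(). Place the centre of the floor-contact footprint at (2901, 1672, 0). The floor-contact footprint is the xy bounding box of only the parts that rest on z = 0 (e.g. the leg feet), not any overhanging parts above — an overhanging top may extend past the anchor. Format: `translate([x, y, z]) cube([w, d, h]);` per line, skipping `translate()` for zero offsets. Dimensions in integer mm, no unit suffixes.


translate([451, 322, 0]) cube([4900, 173, 2270]);
translate([451, 2849, 0]) cube([4900, 173, 2270]);
translate([451, 495, 0]) cube([173, 2354, 2270]);
translate([5178, 495, 0]) cube([173, 2354, 2270]);


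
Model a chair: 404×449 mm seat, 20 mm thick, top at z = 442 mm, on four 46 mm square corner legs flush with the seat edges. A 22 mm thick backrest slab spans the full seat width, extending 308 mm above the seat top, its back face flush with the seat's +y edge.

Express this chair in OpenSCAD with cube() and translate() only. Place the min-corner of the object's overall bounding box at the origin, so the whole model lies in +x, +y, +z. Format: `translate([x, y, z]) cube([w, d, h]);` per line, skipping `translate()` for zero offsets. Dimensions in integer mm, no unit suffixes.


translate([0, 0, 422]) cube([404, 449, 20]);
cube([46, 46, 422]);
translate([358, 0, 0]) cube([46, 46, 422]);
translate([0, 403, 0]) cube([46, 46, 422]);
translate([358, 403, 0]) cube([46, 46, 422]);
translate([0, 427, 442]) cube([404, 22, 308]);


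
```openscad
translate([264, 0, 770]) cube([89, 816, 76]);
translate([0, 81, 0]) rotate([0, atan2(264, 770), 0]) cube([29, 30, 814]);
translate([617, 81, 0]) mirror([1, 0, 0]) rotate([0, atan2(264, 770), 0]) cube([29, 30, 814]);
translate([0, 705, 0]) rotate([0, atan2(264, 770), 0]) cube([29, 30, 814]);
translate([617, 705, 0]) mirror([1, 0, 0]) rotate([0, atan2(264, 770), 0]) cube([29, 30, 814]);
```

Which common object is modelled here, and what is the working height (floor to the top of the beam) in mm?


A sawhorse. The overall height is 846 mm.

A beam across two mirrored pairs of raked legs — a sawhorse. The beam's underside is at z = 770 (matching the legs' vertical rise in atan2(264, 770)) and the beam is 76 mm tall, so its top is at 770 + 76 = 846 mm. The raked legs top out at the beam's underside, so that is the highest point.


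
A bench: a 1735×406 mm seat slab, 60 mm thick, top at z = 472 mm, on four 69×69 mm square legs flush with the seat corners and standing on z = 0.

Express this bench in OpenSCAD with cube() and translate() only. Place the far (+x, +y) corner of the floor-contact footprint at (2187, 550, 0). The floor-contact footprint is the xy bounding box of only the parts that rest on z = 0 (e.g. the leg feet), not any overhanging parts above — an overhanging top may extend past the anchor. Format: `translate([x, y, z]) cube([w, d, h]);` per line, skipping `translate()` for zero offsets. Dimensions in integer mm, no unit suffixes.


// leg_h = 472 − 60 = 412
translate([452, 144, 412]) cube([1735, 406, 60]);
translate([452, 144, 0]) cube([69, 69, 412]);
translate([452, 481, 0]) cube([69, 69, 412]);
translate([2118, 144, 0]) cube([69, 69, 412]);
translate([2118, 481, 0]) cube([69, 69, 412]);


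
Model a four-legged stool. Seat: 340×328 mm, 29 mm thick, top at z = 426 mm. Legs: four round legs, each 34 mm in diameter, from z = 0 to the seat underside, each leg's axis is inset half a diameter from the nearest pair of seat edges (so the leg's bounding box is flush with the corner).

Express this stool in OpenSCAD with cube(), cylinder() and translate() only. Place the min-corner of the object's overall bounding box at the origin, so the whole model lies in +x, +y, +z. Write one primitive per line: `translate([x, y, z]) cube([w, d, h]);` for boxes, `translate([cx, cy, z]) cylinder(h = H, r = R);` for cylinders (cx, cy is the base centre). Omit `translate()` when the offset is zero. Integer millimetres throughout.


translate([0, 0, 397]) cube([340, 328, 29]);
translate([17, 17, 0]) cylinder(h = 397, r = 17);
translate([323, 17, 0]) cylinder(h = 397, r = 17);
translate([17, 311, 0]) cylinder(h = 397, r = 17);
translate([323, 311, 0]) cylinder(h = 397, r = 17);


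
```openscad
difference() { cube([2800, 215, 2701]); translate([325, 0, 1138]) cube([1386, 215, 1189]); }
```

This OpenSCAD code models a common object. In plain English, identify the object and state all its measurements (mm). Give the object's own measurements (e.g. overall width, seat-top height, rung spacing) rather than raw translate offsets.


A wall 2800 mm long (x), 215 mm thick (y), 2701 mm tall, with a rectangular window opening cut through it. The opening is 1386 mm wide and 1189 mm tall; its sill is at z = 1138 mm and its near (−x) edge is 325 mm from the wall's −x end. The opening passes through the full wall thickness.


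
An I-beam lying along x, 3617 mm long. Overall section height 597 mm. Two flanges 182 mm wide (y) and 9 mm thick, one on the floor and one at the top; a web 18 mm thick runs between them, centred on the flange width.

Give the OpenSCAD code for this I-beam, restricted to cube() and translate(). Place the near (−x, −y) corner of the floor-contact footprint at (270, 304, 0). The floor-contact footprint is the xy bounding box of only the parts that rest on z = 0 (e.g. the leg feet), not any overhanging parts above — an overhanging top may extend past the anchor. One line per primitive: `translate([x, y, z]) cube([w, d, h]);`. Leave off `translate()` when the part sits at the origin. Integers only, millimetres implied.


translate([270, 304, 0]) cube([3617, 182, 9]);
translate([270, 386, 9]) cube([3617, 18, 579]);
translate([270, 304, 588]) cube([3617, 182, 9]);


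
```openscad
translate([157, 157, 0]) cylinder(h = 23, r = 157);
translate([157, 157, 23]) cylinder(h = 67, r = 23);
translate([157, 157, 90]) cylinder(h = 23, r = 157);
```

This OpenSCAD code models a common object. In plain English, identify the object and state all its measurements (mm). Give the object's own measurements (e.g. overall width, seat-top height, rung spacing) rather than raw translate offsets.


A spool: two coaxial disc flanges of radius 157 mm and thickness 23 mm, joined by a core cylinder of radius 23 mm and height 67 mm. The lower flange rests on z = 0 and the three cylinders share a vertical axis.


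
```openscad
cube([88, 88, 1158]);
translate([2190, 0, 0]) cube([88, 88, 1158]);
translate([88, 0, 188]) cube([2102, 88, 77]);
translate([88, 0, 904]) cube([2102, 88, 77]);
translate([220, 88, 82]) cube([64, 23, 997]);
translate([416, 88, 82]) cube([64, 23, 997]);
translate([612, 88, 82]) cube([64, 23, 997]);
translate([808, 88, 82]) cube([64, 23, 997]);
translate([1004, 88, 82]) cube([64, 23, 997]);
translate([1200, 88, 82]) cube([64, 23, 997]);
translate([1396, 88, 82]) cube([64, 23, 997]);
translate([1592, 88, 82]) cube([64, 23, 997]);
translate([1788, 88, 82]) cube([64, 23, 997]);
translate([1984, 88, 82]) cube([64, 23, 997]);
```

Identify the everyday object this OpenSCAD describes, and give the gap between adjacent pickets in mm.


A fence section. The picket gap is 132 mm.

Two posts, two rails, 10 pickets — a fence section. Span 2102 mm holds 10 pickets of 64 mm with 11 equal gaps: ⌊(2102 − 10·64) / 11⌋ = 132 mm.


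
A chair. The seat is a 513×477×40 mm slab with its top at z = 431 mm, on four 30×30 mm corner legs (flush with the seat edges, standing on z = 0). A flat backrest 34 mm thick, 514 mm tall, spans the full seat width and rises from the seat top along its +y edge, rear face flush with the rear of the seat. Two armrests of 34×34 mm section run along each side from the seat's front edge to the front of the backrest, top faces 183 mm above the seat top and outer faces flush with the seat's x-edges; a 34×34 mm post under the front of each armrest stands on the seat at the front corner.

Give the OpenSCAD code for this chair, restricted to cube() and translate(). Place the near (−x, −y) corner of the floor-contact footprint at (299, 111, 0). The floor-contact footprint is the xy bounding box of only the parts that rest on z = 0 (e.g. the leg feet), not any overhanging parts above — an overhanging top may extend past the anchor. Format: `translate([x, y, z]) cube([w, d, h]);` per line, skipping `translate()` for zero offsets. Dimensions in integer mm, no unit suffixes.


translate([299, 111, 391]) cube([513, 477, 40]);
translate([299, 111, 0]) cube([30, 30, 391]);
translate([782, 111, 0]) cube([30, 30, 391]);
translate([299, 558, 0]) cube([30, 30, 391]);
translate([782, 558, 0]) cube([30, 30, 391]);
translate([299, 554, 431]) cube([513, 34, 514]);
translate([299, 111, 580]) cube([34, 443, 34]);
translate([778, 111, 580]) cube([34, 443, 34]);
translate([299, 111, 431]) cube([34, 34, 149]);
translate([778, 111, 431]) cube([34, 34, 149]);


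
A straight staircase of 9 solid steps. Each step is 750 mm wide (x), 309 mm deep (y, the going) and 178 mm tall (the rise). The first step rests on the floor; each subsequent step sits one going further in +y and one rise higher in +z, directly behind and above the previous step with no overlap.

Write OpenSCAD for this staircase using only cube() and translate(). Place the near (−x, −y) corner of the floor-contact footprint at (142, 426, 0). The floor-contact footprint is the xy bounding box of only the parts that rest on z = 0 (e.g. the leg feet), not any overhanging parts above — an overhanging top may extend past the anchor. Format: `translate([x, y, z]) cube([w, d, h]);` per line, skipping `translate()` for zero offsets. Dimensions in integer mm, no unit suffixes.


translate([142, 426, 0]) cube([750, 309, 178]);
translate([142, 735, 178]) cube([750, 309, 178]);
translate([142, 1044, 356]) cube([750, 309, 178]);
translate([142, 1353, 534]) cube([750, 309, 178]);
translate([142, 1662, 712]) cube([750, 309, 178]);
translate([142, 1971, 890]) cube([750, 309, 178]);
translate([142, 2280, 1068]) cube([750, 309, 178]);
translate([142, 2589, 1246]) cube([750, 309, 178]);
translate([142, 2898, 1424]) cube([750, 309, 178]);


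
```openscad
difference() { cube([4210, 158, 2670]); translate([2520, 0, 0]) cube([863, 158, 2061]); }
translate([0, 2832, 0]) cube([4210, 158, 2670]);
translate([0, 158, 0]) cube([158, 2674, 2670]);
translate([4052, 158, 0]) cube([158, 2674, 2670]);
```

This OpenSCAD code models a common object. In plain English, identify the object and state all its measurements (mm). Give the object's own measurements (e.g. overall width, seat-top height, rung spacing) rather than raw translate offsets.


A single room: four walls, each 2670 mm tall and 158 mm thick, enclosing an outside footprint 4210×2990 mm (x × y), no floor or roof. The front and back walls (−y and +y sides) run the full x-width; the side walls fit between their inner faces. A door opening 863 mm wide and 2061 mm tall is cut through the front wall from the floor up, its −x edge 2520 mm from the wall's −x end.


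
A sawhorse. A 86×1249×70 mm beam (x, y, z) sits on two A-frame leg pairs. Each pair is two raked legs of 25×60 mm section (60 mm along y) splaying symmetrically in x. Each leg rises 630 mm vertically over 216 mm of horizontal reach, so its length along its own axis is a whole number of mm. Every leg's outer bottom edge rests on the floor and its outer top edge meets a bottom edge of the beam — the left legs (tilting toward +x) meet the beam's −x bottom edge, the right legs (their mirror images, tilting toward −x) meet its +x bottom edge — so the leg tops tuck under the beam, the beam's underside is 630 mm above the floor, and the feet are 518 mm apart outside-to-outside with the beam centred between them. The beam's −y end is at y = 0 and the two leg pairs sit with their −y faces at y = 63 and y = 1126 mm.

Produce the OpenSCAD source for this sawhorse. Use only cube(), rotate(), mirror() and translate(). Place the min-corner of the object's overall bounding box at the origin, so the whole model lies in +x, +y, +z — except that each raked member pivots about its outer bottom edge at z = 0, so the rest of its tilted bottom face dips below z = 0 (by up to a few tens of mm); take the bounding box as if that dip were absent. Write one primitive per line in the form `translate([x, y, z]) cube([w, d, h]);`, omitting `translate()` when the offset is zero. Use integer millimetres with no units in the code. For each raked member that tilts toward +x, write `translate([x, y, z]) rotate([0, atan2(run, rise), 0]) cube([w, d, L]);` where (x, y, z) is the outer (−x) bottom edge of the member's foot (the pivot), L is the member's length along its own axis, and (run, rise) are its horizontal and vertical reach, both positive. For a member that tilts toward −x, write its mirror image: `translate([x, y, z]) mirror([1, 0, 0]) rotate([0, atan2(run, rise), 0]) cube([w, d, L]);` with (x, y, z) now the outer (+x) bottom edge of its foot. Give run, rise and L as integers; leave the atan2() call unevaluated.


translate([216, 0, 630]) cube([86, 1249, 70]);
translate([0, 63, 0]) rotate([0, atan2(216, 630), 0]) cube([25, 60, 666]);
translate([518, 63, 0]) mirror([1, 0, 0]) rotate([0, atan2(216, 630), 0]) cube([25, 60, 666]);
translate([0, 1126, 0]) rotate([0, atan2(216, 630), 0]) cube([25, 60, 666]);
translate([518, 1126, 0]) mirror([1, 0, 0]) rotate([0, atan2(216, 630), 0]) cube([25, 60, 666]);


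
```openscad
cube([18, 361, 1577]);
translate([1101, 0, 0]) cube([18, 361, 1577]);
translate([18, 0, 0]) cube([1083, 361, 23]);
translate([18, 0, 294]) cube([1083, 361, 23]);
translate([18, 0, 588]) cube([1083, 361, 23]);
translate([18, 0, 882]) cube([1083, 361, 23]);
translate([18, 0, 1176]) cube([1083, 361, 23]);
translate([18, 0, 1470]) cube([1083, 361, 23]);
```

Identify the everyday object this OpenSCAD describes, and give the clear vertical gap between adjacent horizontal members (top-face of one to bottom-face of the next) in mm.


A bookshelf. The clear shelf gap is 271 mm.

Two tall side panels with 6 horizontal boards between them — a bookshelf. The first two shelf undersides are at z = 0 and z = 294; with shelf thickness 23, the clear gap is 294 − 0 − 23 = 271 mm.


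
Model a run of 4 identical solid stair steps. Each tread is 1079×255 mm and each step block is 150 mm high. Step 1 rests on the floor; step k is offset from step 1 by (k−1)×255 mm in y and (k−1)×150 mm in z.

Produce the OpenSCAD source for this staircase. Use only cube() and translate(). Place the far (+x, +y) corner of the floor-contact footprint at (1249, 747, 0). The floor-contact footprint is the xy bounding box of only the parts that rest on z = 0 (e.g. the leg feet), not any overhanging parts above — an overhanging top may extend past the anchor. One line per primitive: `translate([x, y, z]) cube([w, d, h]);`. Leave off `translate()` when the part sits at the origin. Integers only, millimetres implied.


translate([170, 492, 0]) cube([1079, 255, 150]);
translate([170, 747, 150]) cube([1079, 255, 150]);
translate([170, 1002, 300]) cube([1079, 255, 150]);
translate([170, 1257, 450]) cube([1079, 255, 150]);


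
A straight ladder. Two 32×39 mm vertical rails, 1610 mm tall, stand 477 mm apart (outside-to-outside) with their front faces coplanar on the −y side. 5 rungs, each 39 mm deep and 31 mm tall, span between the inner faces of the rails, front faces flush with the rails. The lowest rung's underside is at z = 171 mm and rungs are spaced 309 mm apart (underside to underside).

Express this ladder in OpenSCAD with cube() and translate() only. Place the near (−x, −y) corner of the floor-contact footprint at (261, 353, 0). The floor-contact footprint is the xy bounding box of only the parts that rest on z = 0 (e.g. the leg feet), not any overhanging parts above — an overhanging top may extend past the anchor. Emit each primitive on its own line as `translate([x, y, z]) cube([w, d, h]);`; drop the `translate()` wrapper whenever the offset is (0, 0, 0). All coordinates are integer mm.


translate([261, 353, 0]) cube([32, 39, 1610]);
translate([706, 353, 0]) cube([32, 39, 1610]);
translate([293, 353, 171]) cube([413, 39, 31]);
translate([293, 353, 480]) cube([413, 39, 31]);
translate([293, 353, 789]) cube([413, 39, 31]);
translate([293, 353, 1098]) cube([413, 39, 31]);
translate([293, 353, 1407]) cube([413, 39, 31]);


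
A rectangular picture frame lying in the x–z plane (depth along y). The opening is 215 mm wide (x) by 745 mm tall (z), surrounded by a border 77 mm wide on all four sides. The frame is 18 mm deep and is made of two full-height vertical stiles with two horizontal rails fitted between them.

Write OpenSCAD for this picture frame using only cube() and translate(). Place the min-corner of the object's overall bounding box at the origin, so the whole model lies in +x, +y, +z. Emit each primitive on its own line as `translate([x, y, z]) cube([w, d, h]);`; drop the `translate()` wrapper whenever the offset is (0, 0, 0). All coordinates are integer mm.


cube([77, 18, 899]);
translate([292, 0, 0]) cube([77, 18, 899]);
translate([77, 0, 0]) cube([215, 18, 77]);
translate([77, 0, 822]) cube([215, 18, 77]);


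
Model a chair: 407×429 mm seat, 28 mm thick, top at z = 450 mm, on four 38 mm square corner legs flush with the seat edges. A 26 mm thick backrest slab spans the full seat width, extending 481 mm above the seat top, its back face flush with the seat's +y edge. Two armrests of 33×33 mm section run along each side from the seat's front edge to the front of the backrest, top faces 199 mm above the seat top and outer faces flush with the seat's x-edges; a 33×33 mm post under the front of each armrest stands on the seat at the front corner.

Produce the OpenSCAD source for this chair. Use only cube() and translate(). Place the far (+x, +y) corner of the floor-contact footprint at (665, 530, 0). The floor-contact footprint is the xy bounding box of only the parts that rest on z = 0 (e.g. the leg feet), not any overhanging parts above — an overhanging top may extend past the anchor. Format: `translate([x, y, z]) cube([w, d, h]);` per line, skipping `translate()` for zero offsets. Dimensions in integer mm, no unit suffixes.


translate([258, 101, 422]) cube([407, 429, 28]);
translate([258, 101, 0]) cube([38, 38, 422]);
translate([627, 101, 0]) cube([38, 38, 422]);
translate([258, 492, 0]) cube([38, 38, 422]);
translate([627, 492, 0]) cube([38, 38, 422]);
translate([258, 504, 450]) cube([407, 26, 481]);
translate([258, 101, 616]) cube([33, 403, 33]);
translate([632, 101, 616]) cube([33, 403, 33]);
translate([258, 101, 450]) cube([33, 33, 166]);
translate([632, 101, 450]) cube([33, 33, 166]);


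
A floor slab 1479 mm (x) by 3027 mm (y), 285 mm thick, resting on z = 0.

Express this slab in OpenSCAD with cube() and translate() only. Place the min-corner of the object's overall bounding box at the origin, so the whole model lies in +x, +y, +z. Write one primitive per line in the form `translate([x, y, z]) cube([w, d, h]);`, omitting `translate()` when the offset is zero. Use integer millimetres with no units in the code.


cube([1479, 3027, 285]);


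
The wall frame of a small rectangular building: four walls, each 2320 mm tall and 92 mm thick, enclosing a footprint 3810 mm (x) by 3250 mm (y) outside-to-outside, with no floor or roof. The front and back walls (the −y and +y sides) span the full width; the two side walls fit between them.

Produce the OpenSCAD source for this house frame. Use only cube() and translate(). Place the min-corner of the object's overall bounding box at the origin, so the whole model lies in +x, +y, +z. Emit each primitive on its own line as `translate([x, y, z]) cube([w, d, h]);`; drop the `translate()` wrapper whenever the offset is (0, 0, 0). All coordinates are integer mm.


cube([3810, 92, 2320]);
translate([0, 3158, 0]) cube([3810, 92, 2320]);
translate([0, 92, 0]) cube([92, 3066, 2320]);
translate([3718, 92, 0]) cube([92, 3066, 2320]);


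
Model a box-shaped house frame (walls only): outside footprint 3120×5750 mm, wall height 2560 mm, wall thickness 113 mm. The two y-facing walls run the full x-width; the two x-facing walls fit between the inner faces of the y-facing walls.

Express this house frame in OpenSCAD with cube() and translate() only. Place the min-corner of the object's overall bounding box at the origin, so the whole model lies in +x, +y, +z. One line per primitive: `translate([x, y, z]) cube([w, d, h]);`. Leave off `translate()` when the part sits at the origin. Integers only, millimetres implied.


cube([3120, 113, 2560]);
translate([0, 5637, 0]) cube([3120, 113, 2560]);
translate([0, 113, 0]) cube([113, 5524, 2560]);
translate([3007, 113, 0]) cube([113, 5524, 2560]);


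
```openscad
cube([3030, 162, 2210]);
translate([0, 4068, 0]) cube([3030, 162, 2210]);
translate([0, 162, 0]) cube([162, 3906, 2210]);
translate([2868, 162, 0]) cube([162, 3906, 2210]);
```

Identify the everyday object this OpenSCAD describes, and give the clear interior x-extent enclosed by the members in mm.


A house (or room) frame. The interior width is 2706 mm.

Four 2210 mm walls enclosing a rectangle with no floor or roof — a room or house frame. Outside width is 3030 mm and wall thickness is 162 mm, so the interior width is 3030 − 2 × 162 = 2706 mm.


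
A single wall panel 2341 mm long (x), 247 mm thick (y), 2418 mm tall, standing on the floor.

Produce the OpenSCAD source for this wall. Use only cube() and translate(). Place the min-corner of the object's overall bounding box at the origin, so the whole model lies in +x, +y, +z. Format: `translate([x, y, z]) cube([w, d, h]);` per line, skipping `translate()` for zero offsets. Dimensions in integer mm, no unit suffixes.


cube([2341, 247, 2418]);


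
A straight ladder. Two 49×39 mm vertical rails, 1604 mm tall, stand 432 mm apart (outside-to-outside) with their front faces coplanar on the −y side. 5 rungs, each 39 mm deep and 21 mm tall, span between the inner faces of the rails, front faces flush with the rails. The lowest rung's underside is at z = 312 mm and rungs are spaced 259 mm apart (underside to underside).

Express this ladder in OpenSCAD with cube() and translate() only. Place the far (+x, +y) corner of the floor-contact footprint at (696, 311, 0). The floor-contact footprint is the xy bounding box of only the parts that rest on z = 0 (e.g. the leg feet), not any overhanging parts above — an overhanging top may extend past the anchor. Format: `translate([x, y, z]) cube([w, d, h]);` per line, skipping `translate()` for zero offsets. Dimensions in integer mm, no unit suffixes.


translate([264, 272, 0]) cube([49, 39, 1604]);
translate([647, 272, 0]) cube([49, 39, 1604]);
translate([313, 272, 312]) cube([334, 39, 21]);
translate([313, 272, 571]) cube([334, 39, 21]);
translate([313, 272, 830]) cube([334, 39, 21]);
translate([313, 272, 1089]) cube([334, 39, 21]);
translate([313, 272, 1348]) cube([334, 39, 21]);


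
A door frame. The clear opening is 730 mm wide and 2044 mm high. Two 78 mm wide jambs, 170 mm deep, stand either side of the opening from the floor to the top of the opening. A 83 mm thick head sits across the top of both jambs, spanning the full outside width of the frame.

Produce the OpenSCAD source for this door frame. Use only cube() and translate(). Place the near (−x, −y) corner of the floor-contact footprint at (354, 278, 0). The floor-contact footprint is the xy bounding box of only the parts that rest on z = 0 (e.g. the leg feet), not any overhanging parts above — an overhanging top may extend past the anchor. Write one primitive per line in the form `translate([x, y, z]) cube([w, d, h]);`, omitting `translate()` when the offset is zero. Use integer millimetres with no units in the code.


translate([354, 278, 0]) cube([78, 170, 2044]);
translate([1162, 278, 0]) cube([78, 170, 2044]);
translate([354, 278, 2044]) cube([886, 170, 83]);


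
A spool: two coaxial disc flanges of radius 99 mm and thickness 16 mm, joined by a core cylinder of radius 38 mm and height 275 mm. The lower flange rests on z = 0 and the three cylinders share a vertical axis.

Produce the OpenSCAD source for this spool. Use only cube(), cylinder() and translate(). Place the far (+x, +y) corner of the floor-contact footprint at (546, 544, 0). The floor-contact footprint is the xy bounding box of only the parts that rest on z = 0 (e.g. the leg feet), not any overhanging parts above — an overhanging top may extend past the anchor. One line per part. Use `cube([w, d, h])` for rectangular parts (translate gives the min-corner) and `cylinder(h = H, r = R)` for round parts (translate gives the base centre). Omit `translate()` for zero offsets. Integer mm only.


translate([447, 445, 0]) cylinder(h = 16, r = 99);
translate([447, 445, 16]) cylinder(h = 275, r = 38);
translate([447, 445, 291]) cylinder(h = 16, r = 99);


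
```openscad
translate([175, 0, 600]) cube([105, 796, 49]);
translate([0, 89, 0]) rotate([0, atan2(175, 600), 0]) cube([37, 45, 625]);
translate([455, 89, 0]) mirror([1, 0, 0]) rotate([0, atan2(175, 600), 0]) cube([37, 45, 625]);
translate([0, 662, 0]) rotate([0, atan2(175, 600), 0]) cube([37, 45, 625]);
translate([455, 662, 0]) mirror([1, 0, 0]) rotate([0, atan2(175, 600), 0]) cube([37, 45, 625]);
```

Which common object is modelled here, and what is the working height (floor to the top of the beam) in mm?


A sawhorse. The overall height is 649 mm.

A beam across two mirrored pairs of raked legs — a sawhorse. The beam's underside is at z = 600 (matching the legs' vertical rise in atan2(175, 600)) and the beam is 49 mm tall, so its top is at 600 + 49 = 649 mm. The raked legs top out at the beam's underside, so that is the highest point.


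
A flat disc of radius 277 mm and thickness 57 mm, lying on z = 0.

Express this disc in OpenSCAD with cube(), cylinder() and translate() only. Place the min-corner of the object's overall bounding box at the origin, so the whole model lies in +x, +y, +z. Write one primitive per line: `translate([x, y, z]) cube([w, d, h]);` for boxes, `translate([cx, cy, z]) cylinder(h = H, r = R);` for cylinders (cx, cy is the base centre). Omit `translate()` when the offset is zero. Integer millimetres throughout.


translate([277, 277, 0]) cylinder(h = 57, r = 277);


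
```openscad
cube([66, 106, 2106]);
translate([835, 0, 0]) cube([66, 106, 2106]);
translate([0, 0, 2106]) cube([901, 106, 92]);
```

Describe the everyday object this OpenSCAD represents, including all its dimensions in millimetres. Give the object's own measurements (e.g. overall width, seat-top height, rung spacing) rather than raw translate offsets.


A door frame. The clear opening is 769 mm wide and 2106 mm high. Two 66 mm wide jambs, 106 mm deep, stand either side of the opening from the floor to the top of the opening. A 92 mm thick head sits across the top of both jambs, spanning the full outside width of the frame.


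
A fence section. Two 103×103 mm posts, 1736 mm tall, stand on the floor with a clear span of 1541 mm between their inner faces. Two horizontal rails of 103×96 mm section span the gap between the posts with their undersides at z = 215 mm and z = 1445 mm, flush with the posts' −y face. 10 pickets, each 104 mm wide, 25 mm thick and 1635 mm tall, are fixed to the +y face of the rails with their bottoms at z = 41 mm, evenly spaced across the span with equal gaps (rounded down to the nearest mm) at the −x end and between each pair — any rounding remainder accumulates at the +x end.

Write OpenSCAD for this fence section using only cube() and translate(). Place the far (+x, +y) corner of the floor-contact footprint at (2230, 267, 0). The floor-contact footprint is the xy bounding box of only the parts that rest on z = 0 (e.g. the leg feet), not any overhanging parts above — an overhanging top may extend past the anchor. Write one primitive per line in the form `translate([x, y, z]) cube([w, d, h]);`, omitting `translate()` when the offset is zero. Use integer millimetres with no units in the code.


translate([483, 164, 0]) cube([103, 103, 1736]);
translate([2127, 164, 0]) cube([103, 103, 1736]);
translate([586, 164, 215]) cube([1541, 103, 96]);
translate([586, 164, 1445]) cube([1541, 103, 96]);
translate([631, 267, 41]) cube([104, 25, 1635]);
translate([780, 267, 41]) cube([104, 25, 1635]);
translate([929, 267, 41]) cube([104, 25, 1635]);
translate([1078, 267, 41]) cube([104, 25, 1635]);
translate([1227, 267, 41]) cube([104, 25, 1635]);
translate([1376, 267, 41]) cube([104, 25, 1635]);
translate([1525, 267, 41]) cube([104, 25, 1635]);
translate([1674, 267, 41]) cube([104, 25, 1635]);
translate([1823, 267, 41]) cube([104, 25, 1635]);
translate([1972, 267, 41]) cube([104, 25, 1635]);


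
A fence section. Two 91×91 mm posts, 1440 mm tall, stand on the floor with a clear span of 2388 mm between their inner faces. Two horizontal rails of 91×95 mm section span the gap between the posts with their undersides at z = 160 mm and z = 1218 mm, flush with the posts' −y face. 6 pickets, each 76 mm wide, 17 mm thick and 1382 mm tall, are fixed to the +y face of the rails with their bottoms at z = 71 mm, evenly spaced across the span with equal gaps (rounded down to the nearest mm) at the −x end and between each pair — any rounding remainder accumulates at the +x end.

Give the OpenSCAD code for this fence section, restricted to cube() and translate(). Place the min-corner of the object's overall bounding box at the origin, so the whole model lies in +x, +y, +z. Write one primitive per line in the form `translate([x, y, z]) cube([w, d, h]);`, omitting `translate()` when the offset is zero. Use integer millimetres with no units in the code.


cube([91, 91, 1440]);
translate([2479, 0, 0]) cube([91, 91, 1440]);
translate([91, 0, 160]) cube([2388, 91, 95]);
translate([91, 0, 1218]) cube([2388, 91, 95]);
translate([367, 91, 71]) cube([76, 17, 1382]);
translate([719, 91, 71]) cube([76, 17, 1382]);
translate([1071, 91, 71]) cube([76, 17, 1382]);
translate([1423, 91, 71]) cube([76, 17, 1382]);
translate([1775, 91, 71]) cube([76, 17, 1382]);
translate([2127, 91, 71]) cube([76, 17, 1382]);
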